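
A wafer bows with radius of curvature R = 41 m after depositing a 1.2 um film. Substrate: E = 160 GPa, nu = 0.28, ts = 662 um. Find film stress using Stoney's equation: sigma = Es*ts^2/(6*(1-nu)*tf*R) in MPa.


Step 1: Compute numerator: Es * ts^2 = 160 * 662^2 = 70119040 (GPa*um^2)
Step 2: Compute denominator (R in um): 6*(1-nu)*tf*R = 6*0.72*1.2*41e6 = 212544000.0 (um^2)
Step 3: sigma (GPa) = 70119040 / 212544000.0 = 3.29904e-01 GPa
Step 4: Convert to MPa (x1000): sigma = 329.9 MPa


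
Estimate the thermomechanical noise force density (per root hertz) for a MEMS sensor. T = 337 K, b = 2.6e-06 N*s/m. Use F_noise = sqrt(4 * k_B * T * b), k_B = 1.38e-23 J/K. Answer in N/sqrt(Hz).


Step 1: Compute 4 * k_B * T * b
= 4 * 1.38e-23 * 337 * 2.6e-06
= 4.8366e-26 N^2/Hz
Step 2: F_noise = sqrt(4.8366e-26)
F_noise = 2.20e-13 N/sqrt(Hz)


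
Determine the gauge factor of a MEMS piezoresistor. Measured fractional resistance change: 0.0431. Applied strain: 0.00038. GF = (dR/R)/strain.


Step 1: Identify values.
dR/R = 0.0431, strain = 0.00038
Step 2: GF = (dR/R) / strain = 0.0431 / 0.00038
GF = 113.4


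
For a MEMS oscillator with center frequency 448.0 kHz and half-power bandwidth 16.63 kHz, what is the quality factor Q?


Step 1: Q = f0 / bandwidth
Step 2: Q = 448.0 / 16.63
Q = 26.9


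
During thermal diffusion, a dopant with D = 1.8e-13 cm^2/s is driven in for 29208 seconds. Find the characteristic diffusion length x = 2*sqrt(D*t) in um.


Step 1: Compute D*t = 1.8e-13 * 29208 = 5.25744e-09 cm^2
Step 2: sqrt(D*t) = 7.2508e-05 cm
Step 3: x = 2 * 7.2508e-05 cm = 1.45016e-04 cm
Step 4: Convert to um (1 cm = 1e4 um): x = 1.45 um


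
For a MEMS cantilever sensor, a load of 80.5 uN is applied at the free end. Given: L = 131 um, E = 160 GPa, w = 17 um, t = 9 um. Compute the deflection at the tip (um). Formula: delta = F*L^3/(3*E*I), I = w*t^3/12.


Step 1: Calculate the second moment of area.
I = w * t^3 / 12 = 17 * 9^3 / 12 = 1032.75 um^4
Step 2: Convert E to consistent units (1 GPa = 1000 uN/um^2).
E = 160 GPa = 160000 uN/um^2
Step 3: Calculate tip deflection.
delta = F * L^3 / (3 * E * I)
delta = 80.5 * 131^3 / (3 * 160000 * 1032.75)
delta = 0.3651 um


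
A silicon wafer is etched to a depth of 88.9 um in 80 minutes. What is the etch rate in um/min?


Step 1: Etch rate = depth / time
Step 2: rate = 88.9 / 80
rate = 1.111 um/min


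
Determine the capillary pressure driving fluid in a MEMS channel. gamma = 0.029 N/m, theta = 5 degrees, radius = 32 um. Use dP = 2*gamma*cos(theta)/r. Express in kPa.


Step 1: cos(5 deg) = 0.9962
Step 2: Convert r to m: r = 32e-6 m
Step 3: dP = 2 * 0.029 * 0.9962 / 32e-6 = 1805.6 Pa
Step 4: Convert Pa to kPa (divide by 1000).
dP = 1.81 kPa


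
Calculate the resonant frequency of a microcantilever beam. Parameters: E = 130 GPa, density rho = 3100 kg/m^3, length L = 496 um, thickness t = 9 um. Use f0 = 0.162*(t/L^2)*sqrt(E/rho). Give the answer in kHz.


Step 1: Convert units to SI.
t_SI = 9e-6 m, L_SI = 496e-6 m
Step 2: Calculate sqrt(E/rho).
sqrt(130e9 / 3100) = 6475.76 m/s
Step 3: Compute f0.
f0 = 0.162 * 9e-6 / (496e-6)^2 * 6475.76 = 38378.2 Hz = 38.38 kHz


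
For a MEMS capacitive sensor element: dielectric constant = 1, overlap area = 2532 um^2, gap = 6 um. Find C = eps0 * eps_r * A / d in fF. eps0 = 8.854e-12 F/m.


Step 1: Convert area to m^2: A = 2532e-12 m^2
Step 2: Convert gap to m: d = 6e-6 m
Step 3: C = eps0 * eps_r * A / d
C = 8.854e-12 * 1 * 2532e-12 / 6e-6
Step 4: Convert to fF (multiply by 1e15).
C = 3.74 fF


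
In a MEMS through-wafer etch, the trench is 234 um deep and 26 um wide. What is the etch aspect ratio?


Step 1: AR = depth / width
Step 2: AR = 234 / 26
AR = 9.0


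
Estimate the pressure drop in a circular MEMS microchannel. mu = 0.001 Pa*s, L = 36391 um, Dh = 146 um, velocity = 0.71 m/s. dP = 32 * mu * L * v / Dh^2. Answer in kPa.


Step 1: Convert to SI: L = 36391e-6 m, Dh = 146e-6 m
Step 2: dP = 32 * 0.001 * 36391e-6 * 0.71 / (146e-6)^2
Step 3: dP = 38787.93 Pa
Step 4: Convert to kPa: dP = 38.79 kPa


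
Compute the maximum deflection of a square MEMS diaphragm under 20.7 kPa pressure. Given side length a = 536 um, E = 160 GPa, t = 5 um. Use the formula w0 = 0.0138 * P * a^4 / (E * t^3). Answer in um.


Step 1: Convert pressure to compatible units (E is in GPa, so P in GPa).
P = 20.7 kPa = 20.7e-6 GPa
Step 2: Compute numerator: 0.0138 * P * a^4.
a^4 = 536^4 = 82538991616
numerator = 0.0138 * 20.7e-6 * 82538991616 = 2.357809e+04
Step 3: Compute denominator: E * t^3 = 160 * 5^3 = 20000
Step 4: w0 = numerator / denominator = 2.357809e+04 / 20000 = 1.1789 um


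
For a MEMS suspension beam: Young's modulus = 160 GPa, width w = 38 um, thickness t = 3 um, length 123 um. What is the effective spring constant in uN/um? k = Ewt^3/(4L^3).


Step 1: Convert E to consistent units (1 GPa = 1000 uN/um^2).
E = 160 GPa = 160000 uN/um^2
Step 2: Compute t^3 = 3^3 = 27
Step 3: Compute L^3 = 123^3 = 1860867
Step 4: k = 160000 * 38 * 27 / (4 * 1860867)
k = 22.0542 uN/um


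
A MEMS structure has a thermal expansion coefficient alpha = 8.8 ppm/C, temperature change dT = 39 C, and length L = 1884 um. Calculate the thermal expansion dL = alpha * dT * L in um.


Step 1: Convert CTE: alpha = 8.8 ppm/C = 8.8e-6 /C
Step 2: dL = 8.8e-6 * 39 * 1884
dL = 0.6466 um


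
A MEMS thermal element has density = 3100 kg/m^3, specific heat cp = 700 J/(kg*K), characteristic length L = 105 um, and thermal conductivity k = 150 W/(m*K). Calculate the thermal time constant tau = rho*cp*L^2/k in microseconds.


Step 1: Convert L to m: L = 105e-6 m
Step 2: L^2 = (105e-6)^2 = 1.1025e-08 m^2
Step 3: tau = 3100 * 700 * 1.1025e-08 / 150 = 1.59495e-04 s
Step 4: Convert to microseconds (multiply by 1e6).
tau = 159.495 us


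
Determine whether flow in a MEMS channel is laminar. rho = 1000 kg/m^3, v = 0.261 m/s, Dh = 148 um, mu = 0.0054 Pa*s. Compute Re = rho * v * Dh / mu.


Step 1: Convert Dh to meters: Dh = 148e-6 m
Step 2: Re = rho * v * Dh / mu
Re = 1000 * 0.261 * 148e-6 / 0.0054
Re = 7.153
Since Re = 7.153 is below ~2300, the flow is laminar.


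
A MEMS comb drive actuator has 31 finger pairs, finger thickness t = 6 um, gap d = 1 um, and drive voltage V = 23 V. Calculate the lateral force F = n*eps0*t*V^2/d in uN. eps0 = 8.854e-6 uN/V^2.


Step 1: Parameters: n=31, eps0=8.854e-6 uN/V^2, t=6 um, V=23 V, d=1 um
Step 2: V^2 = 529
Step 3: F = 31 * 8.854e-6 * 6 * 529 / 1
F = 0.871 uN


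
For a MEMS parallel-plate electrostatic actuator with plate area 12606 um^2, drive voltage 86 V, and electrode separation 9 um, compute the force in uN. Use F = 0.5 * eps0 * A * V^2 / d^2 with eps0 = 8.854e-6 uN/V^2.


Step 1: Identify parameters.
eps0 = 8.854e-6 uN/V^2, A = 12606 um^2, V = 86 V, d = 9 um
Step 2: Compute V^2 = 86^2 = 7396
Step 3: Compute d^2 = 9^2 = 81
Step 4: F = 0.5 * 8.854e-6 * 12606 * 7396 / 81
F = 5.096 uN


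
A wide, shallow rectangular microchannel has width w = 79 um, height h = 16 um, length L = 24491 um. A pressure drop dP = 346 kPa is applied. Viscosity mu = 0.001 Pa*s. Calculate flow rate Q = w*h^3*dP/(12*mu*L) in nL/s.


Step 1: Convert all dimensions to SI (meters).
w = 79e-6 m, h = 16e-6 m, L = 24491e-6 m, dP = 346e3 Pa
Step 2: Q = w * h^3 * dP / (12 * mu * L)
Q = 79e-6 * (16e-6)^3 * 346e3 / (12 * 0.001 * 24491e-6) = 3.8095649e-10 m^3/s
Step 3: Convert Q from m^3/s to nL/s (1 m^3 = 1e12 nL, so multiply by 1e12).
Q = 380.956 nL/s


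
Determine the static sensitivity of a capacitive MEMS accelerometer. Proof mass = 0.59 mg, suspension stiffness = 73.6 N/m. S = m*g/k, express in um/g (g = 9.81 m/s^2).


Step 1: Convert mass: m = 0.59 mg = 5.90e-07 kg
Step 2: S = m * g / k = 5.90e-07 * 9.81 / 73.6
Step 3: S = 7.86e-08 m/g
Step 4: Convert to um/g: S = 0.079 um/g


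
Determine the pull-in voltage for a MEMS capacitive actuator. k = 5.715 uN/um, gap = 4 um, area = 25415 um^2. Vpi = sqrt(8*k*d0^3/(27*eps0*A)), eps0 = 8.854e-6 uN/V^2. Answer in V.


Step 1: Compute numerator: 8 * k * d0^3 = 8 * 5.715 * 4^3 = 2926.08
Step 2: Compute denominator: 27 * eps0 * A = 27 * 8.854e-6 * 25415 = 6.075659
Step 3: Vpi = sqrt(2926.08 / 6.075659)
Vpi = 21.95 V


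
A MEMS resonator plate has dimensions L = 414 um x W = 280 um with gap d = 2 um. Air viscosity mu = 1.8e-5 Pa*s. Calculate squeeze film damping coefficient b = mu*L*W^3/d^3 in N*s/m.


Step 1: Convert to SI.
L = 414e-6 m, W = 280e-6 m, d = 2e-6 m
Step 2: W^3 = (280e-6)^3 = 2.20e-11 m^3
Step 3: d^3 = (2e-6)^3 = 8.00e-18 m^3
Step 4: b = 1.8e-5 * 414e-6 * 2.20e-11 / 8.00e-18
b = 2.04e-02 N*s/m


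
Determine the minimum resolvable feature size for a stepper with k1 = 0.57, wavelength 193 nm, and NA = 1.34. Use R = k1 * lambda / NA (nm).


Step 1: Identify values: k1 = 0.57, lambda = 193 nm, NA = 1.34
Step 2: R = k1 * lambda / NA
R = 0.57 * 193 / 1.34
R = 82.1 nm


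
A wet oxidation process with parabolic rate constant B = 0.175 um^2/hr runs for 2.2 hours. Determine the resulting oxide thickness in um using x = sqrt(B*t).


Step 1: Compute B*t = 0.175 * 2.2 = 0.385
Step 2: x = sqrt(0.385)
x = 0.62 um


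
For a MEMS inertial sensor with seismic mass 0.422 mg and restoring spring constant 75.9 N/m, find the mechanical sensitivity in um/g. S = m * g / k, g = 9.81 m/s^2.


Step 1: Convert mass: m = 0.422 mg = 4.22e-07 kg
Step 2: S = m * g / k = 4.22e-07 * 9.81 / 75.9
Step 3: S = 5.45e-08 m/g
Step 4: Convert to um/g: S = 0.055 um/g


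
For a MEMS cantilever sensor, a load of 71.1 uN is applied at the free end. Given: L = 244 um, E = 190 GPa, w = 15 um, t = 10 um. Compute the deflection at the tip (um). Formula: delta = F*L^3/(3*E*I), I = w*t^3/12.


Step 1: Calculate the second moment of area.
I = w * t^3 / 12 = 15 * 10^3 / 12 = 1250.0 um^4
Step 2: Convert E to consistent units (1 GPa = 1000 uN/um^2).
E = 190 GPa = 190000 uN/um^2
Step 3: Calculate tip deflection.
delta = F * L^3 / (3 * E * I)
delta = 71.1 * 244^3 / (3 * 190000 * 1250.0)
delta = 1.4496 um


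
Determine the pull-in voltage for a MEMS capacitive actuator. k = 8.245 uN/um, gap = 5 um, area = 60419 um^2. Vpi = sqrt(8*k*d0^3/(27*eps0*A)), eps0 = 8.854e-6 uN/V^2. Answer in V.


Step 1: Compute numerator: 8 * k * d0^3 = 8 * 8.245 * 5^3 = 8245.0
Step 2: Compute denominator: 27 * eps0 * A = 27 * 8.854e-6 * 60419 = 14.443645
Step 3: Vpi = sqrt(8245.0 / 14.443645)
Vpi = 23.89 V


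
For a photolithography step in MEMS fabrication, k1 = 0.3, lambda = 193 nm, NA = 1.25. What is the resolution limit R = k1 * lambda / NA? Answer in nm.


Step 1: Identify values: k1 = 0.3, lambda = 193 nm, NA = 1.25
Step 2: R = k1 * lambda / NA
R = 0.3 * 193 / 1.25
R = 46.3 nm


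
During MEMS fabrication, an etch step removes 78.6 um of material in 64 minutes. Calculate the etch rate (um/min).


Step 1: Etch rate = depth / time
Step 2: rate = 78.6 / 64
rate = 1.228 um/min


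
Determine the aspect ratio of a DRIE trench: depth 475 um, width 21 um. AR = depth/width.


Step 1: AR = depth / width
Step 2: AR = 475 / 21
AR = 22.6


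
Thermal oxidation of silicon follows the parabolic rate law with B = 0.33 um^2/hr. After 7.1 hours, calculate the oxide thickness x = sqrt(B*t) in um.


Step 1: Compute B*t = 0.33 * 7.1 = 2.343
Step 2: x = sqrt(2.343)
x = 1.531 um


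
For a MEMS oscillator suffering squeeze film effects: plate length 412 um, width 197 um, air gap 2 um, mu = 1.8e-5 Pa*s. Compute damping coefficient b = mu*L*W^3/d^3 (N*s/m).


Step 1: Convert to SI.
L = 412e-6 m, W = 197e-6 m, d = 2e-6 m
Step 2: W^3 = (197e-6)^3 = 7.65e-12 m^3
Step 3: d^3 = (2e-6)^3 = 8.00e-18 m^3
Step 4: b = 1.8e-5 * 412e-6 * 7.65e-12 / 8.00e-18
b = 7.09e-03 N*s/m


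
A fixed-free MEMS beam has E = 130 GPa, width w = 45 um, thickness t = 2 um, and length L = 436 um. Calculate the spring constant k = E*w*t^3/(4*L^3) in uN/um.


Step 1: Convert E to consistent units (1 GPa = 1000 uN/um^2).
E = 130 GPa = 130000 uN/um^2
Step 2: Compute t^3 = 2^3 = 8
Step 3: Compute L^3 = 436^3 = 82881856
Step 4: k = 130000 * 45 * 8 / (4 * 82881856)
k = 0.1412 uN/um


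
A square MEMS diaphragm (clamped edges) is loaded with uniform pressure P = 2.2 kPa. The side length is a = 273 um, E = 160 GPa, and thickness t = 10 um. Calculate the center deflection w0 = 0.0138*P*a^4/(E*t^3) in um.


Step 1: Convert pressure to compatible units (E is in GPa, so P in GPa).
P = 2.2 kPa = 2.2e-6 GPa
Step 2: Compute numerator: 0.0138 * P * a^4.
a^4 = 273^4 = 5554571841
numerator = 0.0138 * 2.2e-6 * 5554571841 = 1.686e+02
Step 3: Compute denominator: E * t^3 = 160 * 10^3 = 160000
Step 4: w0 = numerator / denominator = 1.686e+02 / 160000 = 0.0011 um


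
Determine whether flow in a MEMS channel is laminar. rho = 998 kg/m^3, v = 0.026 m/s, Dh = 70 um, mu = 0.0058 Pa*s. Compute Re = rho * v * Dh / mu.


Step 1: Convert Dh to meters: Dh = 70e-6 m
Step 2: Re = rho * v * Dh / mu
Re = 998 * 0.026 * 70e-6 / 0.0058
Re = 0.313
Since Re = 0.313 is below ~2300, the flow is laminar.


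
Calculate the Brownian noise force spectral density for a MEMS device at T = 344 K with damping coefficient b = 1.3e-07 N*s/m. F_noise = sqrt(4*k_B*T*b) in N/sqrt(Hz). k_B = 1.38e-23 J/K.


Step 1: Compute 4 * k_B * T * b
= 4 * 1.38e-23 * 344 * 1.3e-07
= 2.4685e-27 N^2/Hz
Step 2: F_noise = sqrt(2.4685e-27)
F_noise = 4.97e-14 N/sqrt(Hz)


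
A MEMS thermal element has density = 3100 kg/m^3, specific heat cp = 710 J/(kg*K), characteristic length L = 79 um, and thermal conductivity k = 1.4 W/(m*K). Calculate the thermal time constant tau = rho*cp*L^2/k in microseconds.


Step 1: Convert L to m: L = 79e-6 m
Step 2: L^2 = (79e-6)^2 = 6.241e-09 m^2
Step 3: tau = 3100 * 710 * 6.241e-09 / 1.4 = 9.81174357e-03 s
Step 4: Convert to microseconds (multiply by 1e6).
tau = 9811.744 us


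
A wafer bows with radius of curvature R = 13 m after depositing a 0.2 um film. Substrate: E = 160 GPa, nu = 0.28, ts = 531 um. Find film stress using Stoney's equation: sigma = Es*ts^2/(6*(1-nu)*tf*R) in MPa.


Step 1: Compute numerator: Es * ts^2 = 160 * 531^2 = 45113760 (GPa*um^2)
Step 2: Compute denominator (R in um): 6*(1-nu)*tf*R = 6*0.72*0.2*13e6 = 11232000.0 (um^2)
Step 3: sigma (GPa) = 45113760 / 11232000.0 = 4.016538e+00 GPa
Step 4: Convert to MPa (x1000): sigma = 4016.5 MPa


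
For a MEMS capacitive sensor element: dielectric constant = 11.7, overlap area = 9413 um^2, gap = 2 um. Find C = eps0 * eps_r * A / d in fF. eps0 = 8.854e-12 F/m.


Step 1: Convert area to m^2: A = 9413e-12 m^2
Step 2: Convert gap to m: d = 2e-6 m
Step 3: C = eps0 * eps_r * A / d
C = 8.854e-12 * 11.7 * 9413e-12 / 2e-6
Step 4: Convert to fF (multiply by 1e15).
C = 487.55 fF


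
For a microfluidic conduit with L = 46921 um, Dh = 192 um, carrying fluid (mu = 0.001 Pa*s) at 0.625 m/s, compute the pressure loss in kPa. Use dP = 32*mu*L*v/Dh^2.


Step 1: Convert to SI: L = 46921e-6 m, Dh = 192e-6 m
Step 2: dP = 32 * 0.001 * 46921e-6 * 0.625 / (192e-6)^2
Step 3: dP = 25456.27 Pa
Step 4: Convert to kPa: dP = 25.46 kPa


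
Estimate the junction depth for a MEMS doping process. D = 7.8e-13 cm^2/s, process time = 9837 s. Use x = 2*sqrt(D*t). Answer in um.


Step 1: Compute D*t = 7.8e-13 * 9837 = 7.67286e-09 cm^2
Step 2: sqrt(D*t) = 8.75949e-05 cm
Step 3: x = 2 * 8.75949e-05 cm = 1.751898e-04 cm
Step 4: Convert to um (1 cm = 1e4 um): x = 1.752 um


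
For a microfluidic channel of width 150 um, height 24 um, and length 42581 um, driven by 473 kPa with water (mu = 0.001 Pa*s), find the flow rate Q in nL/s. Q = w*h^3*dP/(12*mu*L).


Step 1: Convert all dimensions to SI (meters).
w = 150e-6 m, h = 24e-6 m, L = 42581e-6 m, dP = 473e3 Pa
Step 2: Q = w * h^3 * dP / (12 * mu * L)
Q = 150e-6 * (24e-6)^3 * 473e3 / (12 * 0.001 * 42581e-6) = 1.919504e-09 m^3/s
Step 3: Convert Q from m^3/s to nL/s (1 m^3 = 1e12 nL, so multiply by 1e12).
Q = 1919.504 nL/s


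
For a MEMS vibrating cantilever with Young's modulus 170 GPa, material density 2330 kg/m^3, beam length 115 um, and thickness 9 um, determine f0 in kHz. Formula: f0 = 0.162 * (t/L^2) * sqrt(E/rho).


Step 1: Convert units to SI.
t_SI = 9e-6 m, L_SI = 115e-6 m
Step 2: Calculate sqrt(E/rho).
sqrt(170e9 / 2330) = 8541.74 m/s
Step 3: Compute f0.
f0 = 0.162 * 9e-6 / (115e-6)^2 * 8541.74 = 941690.5 Hz = 941.69 kHz


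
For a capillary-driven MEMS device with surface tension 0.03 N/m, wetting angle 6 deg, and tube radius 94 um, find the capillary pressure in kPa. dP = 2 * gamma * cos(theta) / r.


Step 1: cos(6 deg) = 0.9945
Step 2: Convert r to m: r = 94e-6 m
Step 3: dP = 2 * 0.03 * 0.9945 / 94e-6 = 634.8 Pa
Step 4: Convert Pa to kPa (divide by 1000).
dP = 0.63 kPa


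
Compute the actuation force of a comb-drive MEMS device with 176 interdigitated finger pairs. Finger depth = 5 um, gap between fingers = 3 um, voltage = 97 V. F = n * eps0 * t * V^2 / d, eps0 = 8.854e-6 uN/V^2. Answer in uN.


Step 1: Parameters: n=176, eps0=8.854e-6 uN/V^2, t=5 um, V=97 V, d=3 um
Step 2: V^2 = 9409
Step 3: F = 176 * 8.854e-6 * 5 * 9409 / 3
F = 24.437 uN


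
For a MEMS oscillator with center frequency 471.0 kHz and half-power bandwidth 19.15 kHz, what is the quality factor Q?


Step 1: Q = f0 / bandwidth
Step 2: Q = 471.0 / 19.15
Q = 24.6


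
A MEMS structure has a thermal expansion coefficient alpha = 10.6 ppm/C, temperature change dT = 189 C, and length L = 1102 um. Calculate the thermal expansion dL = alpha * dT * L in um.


Step 1: Convert CTE: alpha = 10.6 ppm/C = 10.6e-6 /C
Step 2: dL = 10.6e-6 * 189 * 1102
dL = 2.2077 um


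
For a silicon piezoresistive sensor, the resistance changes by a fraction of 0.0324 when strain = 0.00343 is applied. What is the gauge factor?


Step 1: Identify values.
dR/R = 0.0324, strain = 0.00343
Step 2: GF = (dR/R) / strain = 0.0324 / 0.00343
GF = 9.4


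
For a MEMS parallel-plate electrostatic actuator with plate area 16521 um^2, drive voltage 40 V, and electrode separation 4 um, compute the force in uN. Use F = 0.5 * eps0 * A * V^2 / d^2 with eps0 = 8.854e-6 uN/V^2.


Step 1: Identify parameters.
eps0 = 8.854e-6 uN/V^2, A = 16521 um^2, V = 40 V, d = 4 um
Step 2: Compute V^2 = 40^2 = 1600
Step 3: Compute d^2 = 4^2 = 16
Step 4: F = 0.5 * 8.854e-6 * 16521 * 1600 / 16
F = 7.314 uN


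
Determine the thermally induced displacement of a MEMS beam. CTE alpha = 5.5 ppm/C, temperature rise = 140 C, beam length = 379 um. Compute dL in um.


Step 1: Convert CTE: alpha = 5.5 ppm/C = 5.5e-6 /C
Step 2: dL = 5.5e-6 * 140 * 379
dL = 0.2918 um


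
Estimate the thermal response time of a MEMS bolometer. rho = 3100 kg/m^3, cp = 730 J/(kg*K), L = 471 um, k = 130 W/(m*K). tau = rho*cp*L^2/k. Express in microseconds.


Step 1: Convert L to m: L = 471e-6 m
Step 2: L^2 = (471e-6)^2 = 2.21841e-07 m^2
Step 3: tau = 3100 * 730 * 2.21841e-07 / 130 = 3.8617399e-03 s
Step 4: Convert to microseconds (multiply by 1e6).
tau = 3861.74 us


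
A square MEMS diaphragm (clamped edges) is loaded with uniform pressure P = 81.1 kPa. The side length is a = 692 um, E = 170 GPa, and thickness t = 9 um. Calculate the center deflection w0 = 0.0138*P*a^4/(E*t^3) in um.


Step 1: Convert pressure to compatible units (E is in GPa, so P in GPa).
P = 81.1 kPa = 81.1e-6 GPa
Step 2: Compute numerator: 0.0138 * P * a^4.
a^4 = 692^4 = 229310730496
numerator = 0.0138 * 81.1e-6 * 229310730496 = 2.5664e+05
Step 3: Compute denominator: E * t^3 = 170 * 9^3 = 123930
Step 4: w0 = numerator / denominator = 2.5664e+05 / 123930 = 2.0708 um


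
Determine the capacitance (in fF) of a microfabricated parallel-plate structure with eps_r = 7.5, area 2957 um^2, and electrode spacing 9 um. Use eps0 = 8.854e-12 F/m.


Step 1: Convert area to m^2: A = 2957e-12 m^2
Step 2: Convert gap to m: d = 9e-6 m
Step 3: C = eps0 * eps_r * A / d
C = 8.854e-12 * 7.5 * 2957e-12 / 9e-6
Step 4: Convert to fF (multiply by 1e15).
C = 21.82 fF


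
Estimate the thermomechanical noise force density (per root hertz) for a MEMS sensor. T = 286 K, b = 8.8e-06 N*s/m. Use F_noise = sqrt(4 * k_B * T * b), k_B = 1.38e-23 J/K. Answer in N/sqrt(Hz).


Step 1: Compute 4 * k_B * T * b
= 4 * 1.38e-23 * 286 * 8.8e-06
= 1.3893e-25 N^2/Hz
Step 2: F_noise = sqrt(1.3893e-25)
F_noise = 3.73e-13 N/sqrt(Hz)


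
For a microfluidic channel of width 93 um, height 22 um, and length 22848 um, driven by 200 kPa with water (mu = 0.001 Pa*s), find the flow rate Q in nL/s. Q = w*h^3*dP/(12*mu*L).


Step 1: Convert all dimensions to SI (meters).
w = 93e-6 m, h = 22e-6 m, L = 22848e-6 m, dP = 200e3 Pa
Step 2: Q = w * h^3 * dP / (12 * mu * L)
Q = 93e-6 * (22e-6)^3 * 200e3 / (12 * 0.001 * 22848e-6) = 7.2235644e-10 m^3/s
Step 3: Convert Q from m^3/s to nL/s (1 m^3 = 1e12 nL, so multiply by 1e12).
Q = 722.356 nL/s


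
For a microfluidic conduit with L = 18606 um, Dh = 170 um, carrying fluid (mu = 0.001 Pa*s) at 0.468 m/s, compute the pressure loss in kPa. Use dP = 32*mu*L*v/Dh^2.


Step 1: Convert to SI: L = 18606e-6 m, Dh = 170e-6 m
Step 2: dP = 32 * 0.001 * 18606e-6 * 0.468 / (170e-6)^2
Step 3: dP = 9641.64 Pa
Step 4: Convert to kPa: dP = 9.64 kPa


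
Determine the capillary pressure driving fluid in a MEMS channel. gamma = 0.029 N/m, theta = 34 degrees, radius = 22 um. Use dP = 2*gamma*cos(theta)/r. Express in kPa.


Step 1: cos(34 deg) = 0.829
Step 2: Convert r to m: r = 22e-6 m
Step 3: dP = 2 * 0.029 * 0.829 / 22e-6 = 2185.5 Pa
Step 4: Convert Pa to kPa (divide by 1000).
dP = 2.19 kPa


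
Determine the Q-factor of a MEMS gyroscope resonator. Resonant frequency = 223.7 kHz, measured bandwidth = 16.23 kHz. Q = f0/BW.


Step 1: Q = f0 / bandwidth
Step 2: Q = 223.7 / 16.23
Q = 13.8


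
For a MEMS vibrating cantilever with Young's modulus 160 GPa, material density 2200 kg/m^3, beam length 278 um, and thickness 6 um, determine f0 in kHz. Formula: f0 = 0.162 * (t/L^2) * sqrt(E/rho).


Step 1: Convert units to SI.
t_SI = 6e-6 m, L_SI = 278e-6 m
Step 2: Calculate sqrt(E/rho).
sqrt(160e9 / 2200) = 8528.03 m/s
Step 3: Compute f0.
f0 = 0.162 * 6e-6 / (278e-6)^2 * 8528.03 = 107256.9 Hz = 107.26 kHz


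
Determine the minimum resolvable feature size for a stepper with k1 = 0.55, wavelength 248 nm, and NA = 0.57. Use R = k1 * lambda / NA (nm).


Step 1: Identify values: k1 = 0.55, lambda = 248 nm, NA = 0.57
Step 2: R = k1 * lambda / NA
R = 0.55 * 248 / 0.57
R = 239.3 nm


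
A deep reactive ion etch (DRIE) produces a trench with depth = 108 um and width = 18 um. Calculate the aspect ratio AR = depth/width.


Step 1: AR = depth / width
Step 2: AR = 108 / 18
AR = 6.0


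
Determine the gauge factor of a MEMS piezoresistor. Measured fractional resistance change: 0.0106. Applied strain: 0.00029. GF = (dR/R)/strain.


Step 1: Identify values.
dR/R = 0.0106, strain = 0.00029
Step 2: GF = (dR/R) / strain = 0.0106 / 0.00029
GF = 36.6


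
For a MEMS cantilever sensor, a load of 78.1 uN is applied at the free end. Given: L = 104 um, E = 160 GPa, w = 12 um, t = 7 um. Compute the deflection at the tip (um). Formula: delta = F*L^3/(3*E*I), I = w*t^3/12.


Step 1: Calculate the second moment of area.
I = w * t^3 / 12 = 12 * 7^3 / 12 = 343.0 um^4
Step 2: Convert E to consistent units (1 GPa = 1000 uN/um^2).
E = 160 GPa = 160000 uN/um^2
Step 3: Calculate tip deflection.
delta = F * L^3 / (3 * E * I)
delta = 78.1 * 104^3 / (3 * 160000 * 343.0)
delta = 0.5336 um


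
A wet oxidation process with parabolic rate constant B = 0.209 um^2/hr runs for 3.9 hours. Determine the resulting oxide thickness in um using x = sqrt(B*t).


Step 1: Compute B*t = 0.209 * 3.9 = 0.8151
Step 2: x = sqrt(0.8151)
x = 0.903 um


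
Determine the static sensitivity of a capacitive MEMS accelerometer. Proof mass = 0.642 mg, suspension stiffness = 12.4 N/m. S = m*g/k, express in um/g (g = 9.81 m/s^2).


Step 1: Convert mass: m = 0.642 mg = 6.42e-07 kg
Step 2: S = m * g / k = 6.42e-07 * 9.81 / 12.4
Step 3: S = 5.08e-07 m/g
Step 4: Convert to um/g: S = 0.508 um/g


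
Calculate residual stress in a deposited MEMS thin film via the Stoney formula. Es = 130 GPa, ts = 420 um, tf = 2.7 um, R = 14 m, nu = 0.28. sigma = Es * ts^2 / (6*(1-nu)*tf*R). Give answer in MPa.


Step 1: Compute numerator: Es * ts^2 = 130 * 420^2 = 22932000 (GPa*um^2)
Step 2: Compute denominator (R in um): 6*(1-nu)*tf*R = 6*0.72*2.7*14e6 = 163296000.0 (um^2)
Step 3: sigma (GPa) = 22932000 / 163296000.0 = 1.40432e-01 GPa
Step 4: Convert to MPa (x1000): sigma = 140.4 MPa


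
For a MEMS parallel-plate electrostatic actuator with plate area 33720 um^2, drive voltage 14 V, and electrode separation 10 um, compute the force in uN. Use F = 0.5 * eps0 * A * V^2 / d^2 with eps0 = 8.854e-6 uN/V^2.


Step 1: Identify parameters.
eps0 = 8.854e-6 uN/V^2, A = 33720 um^2, V = 14 V, d = 10 um
Step 2: Compute V^2 = 14^2 = 196
Step 3: Compute d^2 = 10^2 = 100
Step 4: F = 0.5 * 8.854e-6 * 33720 * 196 / 100
F = 0.293 uN


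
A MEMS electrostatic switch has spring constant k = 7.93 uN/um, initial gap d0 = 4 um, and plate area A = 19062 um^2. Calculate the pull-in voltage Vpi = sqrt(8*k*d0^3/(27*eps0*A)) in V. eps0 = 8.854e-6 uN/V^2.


Step 1: Compute numerator: 8 * k * d0^3 = 8 * 7.93 * 4^3 = 4060.16
Step 2: Compute denominator: 27 * eps0 * A = 27 * 8.854e-6 * 19062 = 4.556924
Step 3: Vpi = sqrt(4060.16 / 4.556924)
Vpi = 29.85 V


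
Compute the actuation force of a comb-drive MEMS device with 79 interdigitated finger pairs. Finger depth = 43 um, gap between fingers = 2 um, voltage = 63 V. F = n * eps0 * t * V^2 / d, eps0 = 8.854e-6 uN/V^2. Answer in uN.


Step 1: Parameters: n=79, eps0=8.854e-6 uN/V^2, t=43 um, V=63 V, d=2 um
Step 2: V^2 = 3969
Step 3: F = 79 * 8.854e-6 * 43 * 3969 / 2
F = 59.688 uN


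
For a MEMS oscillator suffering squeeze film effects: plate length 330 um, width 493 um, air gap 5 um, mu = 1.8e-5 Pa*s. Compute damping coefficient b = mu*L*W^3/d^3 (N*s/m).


Step 1: Convert to SI.
L = 330e-6 m, W = 493e-6 m, d = 5e-6 m
Step 2: W^3 = (493e-6)^3 = 1.20e-10 m^3
Step 3: d^3 = (5e-6)^3 = 1.25e-16 m^3
Step 4: b = 1.8e-5 * 330e-6 * 1.20e-10 / 1.25e-16
b = 5.69e-03 N*s/m


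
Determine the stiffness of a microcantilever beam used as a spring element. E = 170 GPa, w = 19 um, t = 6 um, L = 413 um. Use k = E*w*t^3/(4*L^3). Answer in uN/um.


Step 1: Convert E to consistent units (1 GPa = 1000 uN/um^2).
E = 170 GPa = 170000 uN/um^2
Step 2: Compute t^3 = 6^3 = 216
Step 3: Compute L^3 = 413^3 = 70444997
Step 4: k = 170000 * 19 * 216 / (4 * 70444997)
k = 2.476 uN/um


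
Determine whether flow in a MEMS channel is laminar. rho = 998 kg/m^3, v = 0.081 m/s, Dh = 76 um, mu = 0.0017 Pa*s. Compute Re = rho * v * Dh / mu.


Step 1: Convert Dh to meters: Dh = 76e-6 m
Step 2: Re = rho * v * Dh / mu
Re = 998 * 0.081 * 76e-6 / 0.0017
Re = 3.614
Since Re = 3.614 is below ~2300, the flow is laminar.


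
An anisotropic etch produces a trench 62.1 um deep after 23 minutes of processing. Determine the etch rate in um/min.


Step 1: Etch rate = depth / time
Step 2: rate = 62.1 / 23
rate = 2.7 um/min


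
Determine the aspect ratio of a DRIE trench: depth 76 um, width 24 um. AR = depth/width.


Step 1: AR = depth / width
Step 2: AR = 76 / 24
AR = 3.2


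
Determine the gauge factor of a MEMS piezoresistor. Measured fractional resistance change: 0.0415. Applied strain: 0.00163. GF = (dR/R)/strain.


Step 1: Identify values.
dR/R = 0.0415, strain = 0.00163
Step 2: GF = (dR/R) / strain = 0.0415 / 0.00163
GF = 25.5


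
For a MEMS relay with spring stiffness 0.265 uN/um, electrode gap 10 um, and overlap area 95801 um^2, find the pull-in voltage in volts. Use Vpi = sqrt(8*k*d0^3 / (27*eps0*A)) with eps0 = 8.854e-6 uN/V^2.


Step 1: Compute numerator: 8 * k * d0^3 = 8 * 0.265 * 10^3 = 2120.0
Step 2: Compute denominator: 27 * eps0 * A = 27 * 8.854e-6 * 95801 = 22.901995
Step 3: Vpi = sqrt(2120.0 / 22.901995)
Vpi = 9.62 V


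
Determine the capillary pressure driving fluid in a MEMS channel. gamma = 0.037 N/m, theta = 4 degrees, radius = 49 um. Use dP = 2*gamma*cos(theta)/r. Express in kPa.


Step 1: cos(4 deg) = 0.9976
Step 2: Convert r to m: r = 49e-6 m
Step 3: dP = 2 * 0.037 * 0.9976 / 49e-6 = 1506.6 Pa
Step 4: Convert Pa to kPa (divide by 1000).
dP = 1.51 kPa


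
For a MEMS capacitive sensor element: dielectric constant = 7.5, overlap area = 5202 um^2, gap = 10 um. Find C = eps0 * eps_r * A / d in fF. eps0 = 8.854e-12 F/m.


Step 1: Convert area to m^2: A = 5202e-12 m^2
Step 2: Convert gap to m: d = 10e-6 m
Step 3: C = eps0 * eps_r * A / d
C = 8.854e-12 * 7.5 * 5202e-12 / 10e-6
Step 4: Convert to fF (multiply by 1e15).
C = 34.54 fF


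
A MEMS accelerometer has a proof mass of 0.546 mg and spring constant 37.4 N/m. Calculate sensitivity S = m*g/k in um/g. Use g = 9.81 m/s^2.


Step 1: Convert mass: m = 0.546 mg = 5.46e-07 kg
Step 2: S = m * g / k = 5.46e-07 * 9.81 / 37.4
Step 3: S = 1.43e-07 m/g
Step 4: Convert to um/g: S = 0.143 um/g


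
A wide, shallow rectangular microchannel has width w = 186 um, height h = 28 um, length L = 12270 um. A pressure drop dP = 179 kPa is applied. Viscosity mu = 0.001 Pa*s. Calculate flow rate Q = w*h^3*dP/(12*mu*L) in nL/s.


Step 1: Convert all dimensions to SI (meters).
w = 186e-6 m, h = 28e-6 m, L = 12270e-6 m, dP = 179e3 Pa
Step 2: Q = w * h^3 * dP / (12 * mu * L)
Q = 186e-6 * (28e-6)^3 * 179e3 / (12 * 0.001 * 12270e-6) = 4.9638e-09 m^3/s
Step 3: Convert Q from m^3/s to nL/s (1 m^3 = 1e12 nL, so multiply by 1e12).
Q = 4963.8 nL/s


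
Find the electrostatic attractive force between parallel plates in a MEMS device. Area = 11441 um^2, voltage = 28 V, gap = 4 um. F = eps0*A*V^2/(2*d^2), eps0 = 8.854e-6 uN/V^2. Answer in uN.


Step 1: Identify parameters.
eps0 = 8.854e-6 uN/V^2, A = 11441 um^2, V = 28 V, d = 4 um
Step 2: Compute V^2 = 28^2 = 784
Step 3: Compute d^2 = 4^2 = 16
Step 4: F = 0.5 * 8.854e-6 * 11441 * 784 / 16
F = 2.482 uN


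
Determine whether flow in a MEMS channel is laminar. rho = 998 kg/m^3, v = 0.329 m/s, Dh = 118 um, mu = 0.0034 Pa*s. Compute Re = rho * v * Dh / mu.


Step 1: Convert Dh to meters: Dh = 118e-6 m
Step 2: Re = rho * v * Dh / mu
Re = 998 * 0.329 * 118e-6 / 0.0034
Re = 11.395
Since Re = 11.395 is below ~2300, the flow is laminar.


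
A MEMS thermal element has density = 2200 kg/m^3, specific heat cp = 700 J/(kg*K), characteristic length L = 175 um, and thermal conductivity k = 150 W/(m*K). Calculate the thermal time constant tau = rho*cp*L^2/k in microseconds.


Step 1: Convert L to m: L = 175e-6 m
Step 2: L^2 = (175e-6)^2 = 3.0625e-08 m^2
Step 3: tau = 2200 * 700 * 3.0625e-08 / 150 = 3.1441667e-04 s
Step 4: Convert to microseconds (multiply by 1e6).
tau = 314.417 us


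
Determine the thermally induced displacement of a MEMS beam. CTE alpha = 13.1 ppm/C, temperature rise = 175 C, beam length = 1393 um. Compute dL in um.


Step 1: Convert CTE: alpha = 13.1 ppm/C = 13.1e-6 /C
Step 2: dL = 13.1e-6 * 175 * 1393
dL = 3.1935 um


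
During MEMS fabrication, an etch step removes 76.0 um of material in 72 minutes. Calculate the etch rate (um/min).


Step 1: Etch rate = depth / time
Step 2: rate = 76.0 / 72
rate = 1.056 um/min


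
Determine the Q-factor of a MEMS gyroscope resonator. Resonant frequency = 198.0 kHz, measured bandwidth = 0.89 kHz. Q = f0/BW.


Step 1: Q = f0 / bandwidth
Step 2: Q = 198.0 / 0.89
Q = 222.5


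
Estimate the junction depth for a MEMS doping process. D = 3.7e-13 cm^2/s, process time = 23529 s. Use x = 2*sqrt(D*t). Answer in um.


Step 1: Compute D*t = 3.7e-13 * 23529 = 8.70573e-09 cm^2
Step 2: sqrt(D*t) = 9.33045e-05 cm
Step 3: x = 2 * 9.33045e-05 cm = 1.86609e-04 cm
Step 4: Convert to um (1 cm = 1e4 um): x = 1.866 um


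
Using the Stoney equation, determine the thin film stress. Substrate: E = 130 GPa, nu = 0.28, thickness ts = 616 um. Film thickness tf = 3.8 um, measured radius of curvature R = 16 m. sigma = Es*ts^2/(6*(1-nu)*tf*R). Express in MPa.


Step 1: Compute numerator: Es * ts^2 = 130 * 616^2 = 49329280 (GPa*um^2)
Step 2: Compute denominator (R in um): 6*(1-nu)*tf*R = 6*0.72*3.8*16e6 = 262656000.0 (um^2)
Step 3: sigma (GPa) = 49329280 / 262656000.0 = 1.87809e-01 GPa
Step 4: Convert to MPa (x1000): sigma = 187.8 MPa


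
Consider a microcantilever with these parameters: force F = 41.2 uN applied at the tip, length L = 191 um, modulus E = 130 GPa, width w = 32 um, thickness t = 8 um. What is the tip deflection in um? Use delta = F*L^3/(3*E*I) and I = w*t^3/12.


Step 1: Calculate the second moment of area.
I = w * t^3 / 12 = 32 * 8^3 / 12 = 1365.3333 um^4
Step 2: Convert E to consistent units (1 GPa = 1000 uN/um^2).
E = 130 GPa = 130000 uN/um^2
Step 3: Calculate tip deflection.
delta = F * L^3 / (3 * E * I)
delta = 41.2 * 191^3 / (3 * 130000 * 1365.3333)
delta = 0.5391 um


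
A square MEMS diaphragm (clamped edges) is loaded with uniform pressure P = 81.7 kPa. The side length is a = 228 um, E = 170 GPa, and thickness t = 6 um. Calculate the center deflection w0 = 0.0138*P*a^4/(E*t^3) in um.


Step 1: Convert pressure to compatible units (E is in GPa, so P in GPa).
P = 81.7 kPa = 81.7e-6 GPa
Step 2: Compute numerator: 0.0138 * P * a^4.
a^4 = 228^4 = 2702336256
numerator = 0.0138 * 81.7e-6 * 2702336256 = 3.047e+03
Step 3: Compute denominator: E * t^3 = 170 * 6^3 = 36720
Step 4: w0 = numerator / denominator = 3.047e+03 / 36720 = 0.083 um


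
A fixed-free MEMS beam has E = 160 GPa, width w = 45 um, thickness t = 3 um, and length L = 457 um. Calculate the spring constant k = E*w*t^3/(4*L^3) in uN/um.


Step 1: Convert E to consistent units (1 GPa = 1000 uN/um^2).
E = 160 GPa = 160000 uN/um^2
Step 2: Compute t^3 = 3^3 = 27
Step 3: Compute L^3 = 457^3 = 95443993
Step 4: k = 160000 * 45 * 27 / (4 * 95443993)
k = 0.5092 uN/um


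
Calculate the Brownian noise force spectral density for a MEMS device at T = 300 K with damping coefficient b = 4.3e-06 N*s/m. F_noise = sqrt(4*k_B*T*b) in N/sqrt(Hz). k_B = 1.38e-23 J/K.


Step 1: Compute 4 * k_B * T * b
= 4 * 1.38e-23 * 300 * 4.3e-06
= 7.1208e-26 N^2/Hz
Step 2: F_noise = sqrt(7.1208e-26)
F_noise = 2.67e-13 N/sqrt(Hz)


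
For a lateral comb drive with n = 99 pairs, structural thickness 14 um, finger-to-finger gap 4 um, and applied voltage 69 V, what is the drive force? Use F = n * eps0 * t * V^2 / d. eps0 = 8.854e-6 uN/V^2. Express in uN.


Step 1: Parameters: n=99, eps0=8.854e-6 uN/V^2, t=14 um, V=69 V, d=4 um
Step 2: V^2 = 4761
Step 3: F = 99 * 8.854e-6 * 14 * 4761 / 4
F = 14.606 uN


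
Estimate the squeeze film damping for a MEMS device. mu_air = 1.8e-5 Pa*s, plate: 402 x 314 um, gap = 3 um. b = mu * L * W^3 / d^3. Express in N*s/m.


Step 1: Convert to SI.
L = 402e-6 m, W = 314e-6 m, d = 3e-6 m
Step 2: W^3 = (314e-6)^3 = 3.10e-11 m^3
Step 3: d^3 = (3e-6)^3 = 2.70e-17 m^3
Step 4: b = 1.8e-5 * 402e-6 * 3.10e-11 / 2.70e-17
b = 8.30e-03 N*s/m


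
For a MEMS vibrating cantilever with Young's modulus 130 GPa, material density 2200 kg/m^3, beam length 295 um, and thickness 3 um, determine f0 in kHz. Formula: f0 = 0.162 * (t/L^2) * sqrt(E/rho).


Step 1: Convert units to SI.
t_SI = 3e-6 m, L_SI = 295e-6 m
Step 2: Calculate sqrt(E/rho).
sqrt(130e9 / 2200) = 7687.06 m/s
Step 3: Compute f0.
f0 = 0.162 * 3e-6 / (295e-6)^2 * 7687.06 = 42929.2 Hz = 42.93 kHz


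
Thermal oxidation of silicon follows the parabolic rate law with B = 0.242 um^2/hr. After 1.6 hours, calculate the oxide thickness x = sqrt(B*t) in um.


Step 1: Compute B*t = 0.242 * 1.6 = 0.3872
Step 2: x = sqrt(0.3872)
x = 0.622 um


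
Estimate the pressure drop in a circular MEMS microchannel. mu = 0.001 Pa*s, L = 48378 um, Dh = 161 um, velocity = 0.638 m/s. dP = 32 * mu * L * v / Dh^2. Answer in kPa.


Step 1: Convert to SI: L = 48378e-6 m, Dh = 161e-6 m
Step 2: dP = 32 * 0.001 * 48378e-6 * 0.638 / (161e-6)^2
Step 3: dP = 38103.67 Pa
Step 4: Convert to kPa: dP = 38.1 kPa


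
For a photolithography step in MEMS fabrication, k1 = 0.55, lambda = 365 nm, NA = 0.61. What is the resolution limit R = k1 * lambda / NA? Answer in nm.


Step 1: Identify values: k1 = 0.55, lambda = 365 nm, NA = 0.61
Step 2: R = k1 * lambda / NA
R = 0.55 * 365 / 0.61
R = 329.1 nm


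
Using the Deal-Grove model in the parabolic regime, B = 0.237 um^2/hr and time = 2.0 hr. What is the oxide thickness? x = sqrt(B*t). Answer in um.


Step 1: Compute B*t = 0.237 * 2.0 = 0.474
Step 2: x = sqrt(0.474)
x = 0.688 um


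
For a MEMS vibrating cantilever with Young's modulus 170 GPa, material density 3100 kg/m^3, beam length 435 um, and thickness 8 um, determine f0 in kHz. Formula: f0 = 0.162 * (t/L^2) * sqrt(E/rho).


Step 1: Convert units to SI.
t_SI = 8e-6 m, L_SI = 435e-6 m
Step 2: Calculate sqrt(E/rho).
sqrt(170e9 / 3100) = 7405.32 m/s
Step 3: Compute f0.
f0 = 0.162 * 8e-6 / (435e-6)^2 * 7405.32 = 50719.0 Hz = 50.72 kHz


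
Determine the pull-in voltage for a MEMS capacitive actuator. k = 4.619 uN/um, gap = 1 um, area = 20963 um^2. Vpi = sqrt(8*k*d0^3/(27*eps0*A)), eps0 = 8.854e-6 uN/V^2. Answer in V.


Step 1: Compute numerator: 8 * k * d0^3 = 8 * 4.619 * 1^3 = 36.952
Step 2: Compute denominator: 27 * eps0 * A = 27 * 8.854e-6 * 20963 = 5.011373
Step 3: Vpi = sqrt(36.952 / 5.011373)
Vpi = 2.72 V


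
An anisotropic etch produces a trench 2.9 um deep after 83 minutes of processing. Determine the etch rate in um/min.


Step 1: Etch rate = depth / time
Step 2: rate = 2.9 / 83
rate = 0.035 um/min


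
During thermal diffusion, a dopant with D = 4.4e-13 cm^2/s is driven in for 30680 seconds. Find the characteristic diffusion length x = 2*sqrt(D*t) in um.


Step 1: Compute D*t = 4.4e-13 * 30680 = 1.34992e-08 cm^2
Step 2: sqrt(D*t) = 1.16186e-04 cm
Step 3: x = 2 * 1.16186e-04 cm = 2.32372e-04 cm
Step 4: Convert to um (1 cm = 1e4 um): x = 2.324 um


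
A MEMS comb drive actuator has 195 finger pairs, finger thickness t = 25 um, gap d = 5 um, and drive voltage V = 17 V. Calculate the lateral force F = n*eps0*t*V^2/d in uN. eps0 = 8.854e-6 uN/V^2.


Step 1: Parameters: n=195, eps0=8.854e-6 uN/V^2, t=25 um, V=17 V, d=5 um
Step 2: V^2 = 289
Step 3: F = 195 * 8.854e-6 * 25 * 289 / 5
F = 2.495 uN


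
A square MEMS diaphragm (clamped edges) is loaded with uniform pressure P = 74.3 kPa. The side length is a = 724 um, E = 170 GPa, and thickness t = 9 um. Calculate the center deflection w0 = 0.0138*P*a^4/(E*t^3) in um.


Step 1: Convert pressure to compatible units (E is in GPa, so P in GPa).
P = 74.3 kPa = 74.3e-6 GPa
Step 2: Compute numerator: 0.0138 * P * a^4.
a^4 = 724^4 = 274760478976
numerator = 0.0138 * 74.3e-6 * 274760478976 = 2.817229e+05
Step 3: Compute denominator: E * t^3 = 170 * 9^3 = 123930
Step 4: w0 = numerator / denominator = 2.817229e+05 / 123930 = 2.2732 um


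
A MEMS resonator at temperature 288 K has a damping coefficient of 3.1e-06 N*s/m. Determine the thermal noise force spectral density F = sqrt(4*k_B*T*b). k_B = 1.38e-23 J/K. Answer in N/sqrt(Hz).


Step 1: Compute 4 * k_B * T * b
= 4 * 1.38e-23 * 288 * 3.1e-06
= 4.9283e-26 N^2/Hz
Step 2: F_noise = sqrt(4.9283e-26)
F_noise = 2.22e-13 N/sqrt(Hz)


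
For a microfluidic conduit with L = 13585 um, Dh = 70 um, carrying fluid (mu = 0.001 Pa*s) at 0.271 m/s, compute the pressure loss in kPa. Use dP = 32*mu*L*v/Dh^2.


Step 1: Convert to SI: L = 13585e-6 m, Dh = 70e-6 m
Step 2: dP = 32 * 0.001 * 13585e-6 * 0.271 / (70e-6)^2
Step 3: dP = 24042.68 Pa
Step 4: Convert to kPa: dP = 24.04 kPa


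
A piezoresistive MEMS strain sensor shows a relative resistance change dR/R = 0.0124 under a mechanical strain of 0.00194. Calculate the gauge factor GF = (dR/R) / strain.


Step 1: Identify values.
dR/R = 0.0124, strain = 0.00194
Step 2: GF = (dR/R) / strain = 0.0124 / 0.00194
GF = 6.4


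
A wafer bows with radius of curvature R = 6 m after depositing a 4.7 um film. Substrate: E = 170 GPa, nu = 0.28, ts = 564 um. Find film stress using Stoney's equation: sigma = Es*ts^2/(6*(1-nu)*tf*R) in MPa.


Step 1: Compute numerator: Es * ts^2 = 170 * 564^2 = 54076320 (GPa*um^2)
Step 2: Compute denominator (R in um): 6*(1-nu)*tf*R = 6*0.72*4.7*6e6 = 121824000.0 (um^2)
Step 3: sigma (GPa) = 54076320 / 121824000.0 = 4.43889e-01 GPa
Step 4: Convert to MPa (x1000): sigma = 443.9 MPa
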